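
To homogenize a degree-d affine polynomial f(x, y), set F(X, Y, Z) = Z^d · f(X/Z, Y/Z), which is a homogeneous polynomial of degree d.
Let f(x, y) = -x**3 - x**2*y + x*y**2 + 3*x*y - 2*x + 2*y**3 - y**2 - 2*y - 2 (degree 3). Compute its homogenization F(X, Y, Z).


F(X, Y, Z) = -X**3 - X**2*Y + X*Y**2 + 3*X*Y*Z - 2*X*Z**2 + 2*Y**3 - Y**2*Z - 2*Y*Z**2 - 2*Z**3

deg(f) = 3.
Substitute x = X/Z, y = Y/Z into f, then multiply by Z^3.
  monomial -1·x^3·y^0 ↦ -1·X^3·Y^0·Z^0.
  monomial -1·x^2·y^1 ↦ -1·X^2·Y^1·Z^0.
  monomial 1·x^1·y^2 ↦ 1·X^1·Y^2·Z^0.
  monomial 3·x^1·y^1 ↦ 3·X^1·Y^1·Z^1.
  monomial -2·x^1·y^0 ↦ -2·X^1·Y^0·Z^2.
  monomial 2·x^0·y^3 ↦ 2·X^0·Y^3·Z^0.
  monomial -1·x^0·y^2 ↦ -1·X^0·Y^2·Z^1.
  monomial -2·x^0·y^1 ↦ -2·X^0·Y^1·Z^2.
  monomial -2·x^0·y^0 ↦ -2·X^0·Y^0·Z^3.
Collecting: F(X, Y, Z) = -X**3 - X**2*Y + X*Y**2 + 3*X*Y*Z - 2*X*Z**2 + 2*Y**3 - Y**2*Z - 2*Y*Z**2 - 2*Z**3.


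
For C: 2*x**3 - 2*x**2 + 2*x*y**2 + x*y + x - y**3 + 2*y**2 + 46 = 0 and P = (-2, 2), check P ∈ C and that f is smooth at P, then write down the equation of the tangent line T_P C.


Tangent line at P: 43*x - 22*y + 130 = 0.

Step 1: f(-2, 2) = 0, so P lies on C.
Step 2: partial derivatives
  f_x(x, y) = 6*x**2 - 4*x + 2*y**2 + y + 1, f_y(x, y) = 4*x*y + x - 3*y**2 + 4*y.
  f_x(P) = 43, f_y(P) = -22 (gradient nonzero, so P is smooth).
Step 3: tangent line at P: 43·(x − -2) + -22·(y − 2) = 0.
Expanding: 43*x - 22*y + 130 = 0.


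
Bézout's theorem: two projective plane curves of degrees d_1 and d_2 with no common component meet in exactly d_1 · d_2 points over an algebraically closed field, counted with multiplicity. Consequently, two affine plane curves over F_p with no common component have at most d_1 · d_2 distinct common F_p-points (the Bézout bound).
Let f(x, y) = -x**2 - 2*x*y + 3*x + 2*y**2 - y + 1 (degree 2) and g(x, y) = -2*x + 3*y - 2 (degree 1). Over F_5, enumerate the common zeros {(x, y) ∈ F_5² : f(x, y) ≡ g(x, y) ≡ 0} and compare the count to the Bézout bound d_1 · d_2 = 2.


Common zeros: ∅; count = 0; Bézout bound = 2.

deg(f) = 2, deg(g) = 1, so Bézout bound = 2.
Scan x ∈ F_5. For each x, list the y ∈ F_5 with f(x, y) ≡ 0 and those with g(x, y) ≡ 0 (mod 5); the common zeros in that column are the intersection.
  x = 0: f ≡ 0 at y ∈ ∅; g ≡ 0 at y ∈ {4}; common: ∅.
  x = 1: f ≡ 0 at y ∈ {2}; g ≡ 0 at y ∈ {3}; common: ∅.
  x = 2: f ≡ 0 at y ∈ {1, 4}; g ≡ 0 at y ∈ {2}; common: ∅.
  x = 3: f ≡ 0 at y ∈ {2, 4}; g ≡ 0 at y ∈ {1}; common: ∅.
  x = 4: f ≡ 0 at y ∈ {1}; g ≡ 0 at y ∈ {0}; common: ∅.
Collecting: common zeros = ∅, so the count is 0.
Comparison with the Bézout bound: 0 ≤ 2 = deg(f)·deg(g), as expected for curves with no common component (the affine F_5-count falls short of the bound because intersections may lie at infinity, over extension fields, or carry multiplicity).


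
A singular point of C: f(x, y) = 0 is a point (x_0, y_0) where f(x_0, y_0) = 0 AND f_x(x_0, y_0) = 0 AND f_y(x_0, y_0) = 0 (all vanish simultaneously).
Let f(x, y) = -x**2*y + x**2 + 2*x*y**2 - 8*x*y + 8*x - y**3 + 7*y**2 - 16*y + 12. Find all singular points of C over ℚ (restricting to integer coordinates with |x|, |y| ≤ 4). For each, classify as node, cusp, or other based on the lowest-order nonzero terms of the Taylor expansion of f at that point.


Singular points: {(0, 2)}; classification: node.

Compute partial derivatives:
  f_x = -2*x*y + 2*x + 2*y**2 - 8*y + 8.
  f_y = -x**2 + 4*x*y - 8*x - 3*y**2 + 14*y - 16.
Scan x_0 ∈ {−4, ..., 4}. For each x_0, f_y(x_0, y) is a polynomial in y; find its integer roots y ∈ {−4, ..., 4}, then test f_x and f at those candidates.
  x = -4: f_y(-4, y) = -3*y**2 - 2*y; vanishes at y ∈ {0}. (-4, 0): f_x = 0 but f = -4 ≠ 0.
  x = -3: f_y(-3, y) = -3*y**2 + 2*y - 1; no integer root y with |y| ≤ 4.
  x = -2: f_y(-2, y) = -3*y**2 + 6*y - 4; no integer root y with |y| ≤ 4.
  x = -1: f_y(-1, y) = -3*y**2 + 10*y - 9; no integer root y with |y| ≤ 4.
  x = 0: f_y(0, y) = -3*y**2 + 14*y - 16; vanishes at y ∈ {2}. (0, 2): f_x = 0, f = 0 — SINGULAR.
  x = 1: f_y(1, y) = -3*y**2 + 18*y - 25; no integer root y with |y| ≤ 4.
  x = 2: f_y(2, y) = -3*y**2 + 22*y - 36; no integer root y with |y| ≤ 4.
  x = 3: f_y(3, y) = -3*y**2 + 26*y - 49; no integer root y with |y| ≤ 4.
  x = 4: f_y(4, y) = -3*y**2 + 30*y - 64; no integer root y with |y| ≤ 4.
Only singular point on the grid: (0, 2).
Classify: substitute x = 0 + u, y = 2 + v and expand: f = -u**2*v - u**2 + 2*u*v**2 - v**3 + v**2.
No constant or linear terms (consistent with a singular point). Quadratic part: -u**2 + v**2. Cubic part: -u**2*v + 2*u*v**2 - v**3.
The quadratic part v**2 - u**2 = (v − u)(v + u) splits into two distinct linear factors, so there are two distinct tangent lines y − 2 = ±(x − 0) — this is a node (ordinary double point).
Classification: node.


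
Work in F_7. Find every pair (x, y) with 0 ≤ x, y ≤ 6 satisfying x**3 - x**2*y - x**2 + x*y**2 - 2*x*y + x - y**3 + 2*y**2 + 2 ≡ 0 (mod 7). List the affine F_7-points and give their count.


Affine F_7-points: {(0, 3), (2, 2), (2, 3), (2, 6), (3, 4), (4, 1), (6, 1), (6, 6)}; count = 8.

For each of the 49 pairs (x, y) ∈ F_7², evaluate f(x, y) mod 7. Record the zeros.
  x = 0: [0↦2, 1↦3, 2↦2, 3↦0, 4↦5, 5↦4, 6↦5]  zeros at y ∈ {3}
  x = 1: [0↦3, 1↦2, 2↦1, 3↦1, 4↦3, 5↦1, 6↦3]  zeros at y ∈ ∅
  x = 2: [0↦1, 1↦3, 2↦0, 3↦0, 4↦4, 5↦6, 6↦0]  zeros at y ∈ {2, 3, 6}
  x = 3: [0↦2, 1↦5, 2↦5, 3↦3, 4↦0, 5↦4, 6↦2]  zeros at y ∈ {4}
  x = 4: [0↦5, 1↦0, 2↦1, 3↦2, 4↦4, 5↦1, 6↦1]  zeros at y ∈ {1}
  x = 5: [0↦2, 1↦1, 2↦1, 3↦3, 4↦1, 5↦3, 6↦3]  zeros at y ∈ ∅
  x = 6: [0↦6, 1↦0, 2↦4, 3↦5, 4↦4, 5↦2, 6↦0]  zeros at y ∈ {1, 6}
Collecting zeros: affine points = {(0, 3), (2, 2), (2, 3), (2, 6), (3, 4), (4, 1), (6, 1), (6, 6)}.
Total count |C(F_7)_aff| = 8.


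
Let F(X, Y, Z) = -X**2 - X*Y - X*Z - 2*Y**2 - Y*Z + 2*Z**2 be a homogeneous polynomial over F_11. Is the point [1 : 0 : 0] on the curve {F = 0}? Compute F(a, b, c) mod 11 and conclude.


F(1,0,0) ≡ 10 (mod 11); P is NOT on the curve.

Evaluate F(1, 0, 0) term-by-term (mod 11).
  -X**2 ↦ -1·1·1·1 = -1
  -X*Y ↦ -1·1·0·1 = 0
  -X*Z ↦ -1·1·1·0 = 0
  -2*Y**2 ↦ -2·1·0·1 = 0
  -Y*Z ↦ -1·1·0·0 = 0
  2*Z**2 ↦ 2·1·1·0 = 0
Sum: F(1, 0, 0) = (-1) + (0) + (0) + (0) + (0) + (0) = -1.
Reducing mod 11: -1 ≡ 10 (mod 11).
Since F(a, b, c) ≡ 10 ≠ 0 (mod 11), P does NOT lie on the curve.


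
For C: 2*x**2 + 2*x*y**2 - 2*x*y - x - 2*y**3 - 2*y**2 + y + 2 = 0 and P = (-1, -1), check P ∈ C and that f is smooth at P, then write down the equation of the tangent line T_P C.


Tangent line at P: -x + 5*y + 4 = 0.

Step 1: f(-1, -1) = 0, so P lies on C.
Step 2: partial derivatives
  f_x(x, y) = 4*x + 2*y**2 - 2*y - 1, f_y(x, y) = 4*x*y - 2*x - 6*y**2 - 4*y + 1.
  f_x(P) = -1, f_y(P) = 5 (gradient nonzero, so P is smooth).
Step 3: tangent line at P: -1·(x − -1) + 5·(y − -1) = 0.
Expanding: -x + 5*y + 4 = 0.


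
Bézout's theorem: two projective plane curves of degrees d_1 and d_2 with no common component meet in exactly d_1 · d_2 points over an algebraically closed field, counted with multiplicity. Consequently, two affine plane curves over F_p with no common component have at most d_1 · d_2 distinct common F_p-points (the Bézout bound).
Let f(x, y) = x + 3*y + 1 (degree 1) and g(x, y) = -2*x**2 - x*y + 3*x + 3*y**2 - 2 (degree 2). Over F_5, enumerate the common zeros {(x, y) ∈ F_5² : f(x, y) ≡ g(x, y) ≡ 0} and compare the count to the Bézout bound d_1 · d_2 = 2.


Common zeros: {(0, 3), (3, 2)}; count = 2; Bézout bound = 2.

deg(f) = 1, deg(g) = 2, so Bézout bound = 2.
Scan x ∈ F_5. For each x, list the y ∈ F_5 with f(x, y) ≡ 0 and those with g(x, y) ≡ 0 (mod 5); the common zeros in that column are the intersection.
  x = 0: f ≡ 0 at y ∈ {3}; g ≡ 0 at y ∈ {2, 3}; common: {3}.
  x = 1: f ≡ 0 at y ∈ {1}; g ≡ 0 at y ∈ ∅; common: ∅.
  x = 2: f ≡ 0 at y ∈ {4}; g ≡ 0 at y ∈ ∅; common: ∅.
  x = 3: f ≡ 0 at y ∈ {2}; g ≡ 0 at y ∈ {2, 4}; common: {2}.
  x = 4: f ≡ 0 at y ∈ {0}; g ≡ 0 at y ∈ {4}; common: ∅.
Collecting: common zeros = {(0, 3), (3, 2)}, so the count is 2.
Comparison with the Bézout bound: 2 ≤ 2 = deg(f)·deg(g), as expected for curves with no common component (the bound is attained).


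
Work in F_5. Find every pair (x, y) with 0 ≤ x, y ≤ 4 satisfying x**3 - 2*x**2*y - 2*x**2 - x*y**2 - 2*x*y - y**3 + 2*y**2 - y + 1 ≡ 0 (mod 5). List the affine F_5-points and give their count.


Affine F_5-points: {(0, 4), (1, 0), (1, 1), (2, 3), (2, 4), (3, 0), (3, 4), (4, 2), (4, 3)}; count = 9.

For each of the 25 pairs (x, y) ∈ F_5², evaluate f(x, y) mod 5. Record the zeros.
  x = 0: [0↦1, 1↦1, 2↦4, 3↦4, 4↦0]  zeros at y ∈ {4}
  x = 1: [0↦0, 1↦0, 2↦1, 3↦2, 4↦2]  zeros at y ∈ {0, 1}
  x = 2: [0↦1, 1↦2, 2↦2, 3↦0, 4↦0]  zeros at y ∈ {3, 4}
  x = 3: [0↦0, 1↦3, 2↦3, 3↦4, 4↦0]  zeros at y ∈ {0, 4}
  x = 4: [0↦3, 1↦4, 2↦0, 3↦0, 4↦3]  zeros at y ∈ {2, 3}
Collecting zeros: affine points = {(0, 4), (1, 0), (1, 1), (2, 3), (2, 4), (3, 0), (3, 4), (4, 2), (4, 3)}.
Total count |C(F_5)_aff| = 9.


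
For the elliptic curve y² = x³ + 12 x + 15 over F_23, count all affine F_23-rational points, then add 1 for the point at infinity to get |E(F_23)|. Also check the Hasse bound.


Affine points = {(2, 1), (2, 22), (3, 3), (3, 20), (4, 9), (4, 14), (5, 4), (5, 19), (6, 2), (6, 21), (8, 5), (8, 18), (9, 1), (9, 22), (10, 10), (10, 13), (11, 11), (11, 12), (12, 1), (12, 22), (14, 11), (14, 12), (16, 5), (16, 18), (17, 7), (17, 16), (19, 8), (19, 15), (21, 11), (21, 12), (22, 5), (22, 18)}; affine count = 32; |E(F_23)| = 33.

Discriminant check: Δ ∝ 4a³ + 27b² = 4·12³ + 27·15² = 4·1728 + 27·225 ≡ 15 (mod 23). Nonzero ⇒ E is nonsingular.
For each x ∈ F_23, compute rhs = x³ + 12·x + 15 mod 23, then count y ∈ F_23 with y² ≡ rhs.
  x = 0: rhs = 15, matching y values: none (0 points).
  x = 1: rhs = 5, matching y values: none (0 points).
  x = 2: rhs = 1, matching y values: 1, 22 (2 points).
  x = 3: rhs = 9, matching y values: 3, 20 (2 points).
  x = 4: rhs = 12, matching y values: 9, 14 (2 points).
  x = 5: rhs = 16, matching y values: 4, 19 (2 points).
  x = 6: rhs = 4, matching y values: 2, 21 (2 points).
  x = 7: rhs = 5, matching y values: none (0 points).
  x = 8: rhs = 2, matching y values: 5, 18 (2 points).
  x = 9: rhs = 1, matching y values: 1, 22 (2 points).
  x = 10: rhs = 8, matching y values: 10, 13 (2 points).
  x = 11: rhs = 6, matching y values: 11, 12 (2 points).
  x = 12: rhs = 1, matching y values: 1, 22 (2 points).
  x = 13: rhs = 22, matching y values: none (0 points).
  x = 14: rhs = 6, matching y values: 11, 12 (2 points).
  x = 15: rhs = 5, matching y values: none (0 points).
  x = 16: rhs = 2, matching y values: 5, 18 (2 points).
  x = 17: rhs = 3, matching y values: 7, 16 (2 points).
  x = 18: rhs = 14, matching y values: none (0 points).
  x = 19: rhs = 18, matching y values: 8, 15 (2 points).
  x = 20: rhs = 21, matching y values: none (0 points).
  x = 21: rhs = 6, matching y values: 11, 12 (2 points).
  x = 22: rhs = 2, matching y values: 5, 18 (2 points).
Total affine count: 32.
Full point count |E(F_23)| = 32 + 1 = 33.
Hasse bound: |33 − (23+1)| = |9| = 9 ≤ 2√23 ≈ 9.5917 ✓.


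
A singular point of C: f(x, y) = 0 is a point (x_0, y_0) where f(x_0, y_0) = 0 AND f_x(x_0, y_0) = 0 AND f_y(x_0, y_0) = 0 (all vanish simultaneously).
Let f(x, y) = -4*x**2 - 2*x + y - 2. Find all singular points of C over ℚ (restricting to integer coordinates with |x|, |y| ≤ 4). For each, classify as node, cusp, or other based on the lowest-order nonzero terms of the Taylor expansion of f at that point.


No singular points in the scanned grid; C is smooth there.

Compute partial derivatives:
  f_x = -8*x - 2.
  f_y = 1.
f_y = 1 is a nonzero constant, so f_y never vanishes: no point (x, y) can satisfy f = f_x = f_y = 0. In particular no (x, y) ∈ {−4, ..., 4}² is singular; the curve is smooth.


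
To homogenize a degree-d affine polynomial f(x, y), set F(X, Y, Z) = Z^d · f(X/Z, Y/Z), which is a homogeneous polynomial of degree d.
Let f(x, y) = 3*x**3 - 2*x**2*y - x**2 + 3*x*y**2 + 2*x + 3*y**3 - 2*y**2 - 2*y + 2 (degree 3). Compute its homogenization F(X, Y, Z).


F(X, Y, Z) = 3*X**3 - 2*X**2*Y - X**2*Z + 3*X*Y**2 + 2*X*Z**2 + 3*Y**3 - 2*Y**2*Z - 2*Y*Z**2 + 2*Z**3

deg(f) = 3.
Substitute x = X/Z, y = Y/Z into f, then multiply by Z^3.
  monomial 3·x^3·y^0 ↦ 3·X^3·Y^0·Z^0.
  monomial -2·x^2·y^1 ↦ -2·X^2·Y^1·Z^0.
  monomial -1·x^2·y^0 ↦ -1·X^2·Y^0·Z^1.
  monomial 3·x^1·y^2 ↦ 3·X^1·Y^2·Z^0.
  monomial 2·x^1·y^0 ↦ 2·X^1·Y^0·Z^2.
  monomial 3·x^0·y^3 ↦ 3·X^0·Y^3·Z^0.
  monomial -2·x^0·y^2 ↦ -2·X^0·Y^2·Z^1.
  monomial -2·x^0·y^1 ↦ -2·X^0·Y^1·Z^2.
  monomial 2·x^0·y^0 ↦ 2·X^0·Y^0·Z^3.
Collecting: F(X, Y, Z) = 3*X**3 - 2*X**2*Y - X**2*Z + 3*X*Y**2 + 2*X*Z**2 + 3*Y**3 - 2*Y**2*Z - 2*Y*Z**2 + 2*Z**3.


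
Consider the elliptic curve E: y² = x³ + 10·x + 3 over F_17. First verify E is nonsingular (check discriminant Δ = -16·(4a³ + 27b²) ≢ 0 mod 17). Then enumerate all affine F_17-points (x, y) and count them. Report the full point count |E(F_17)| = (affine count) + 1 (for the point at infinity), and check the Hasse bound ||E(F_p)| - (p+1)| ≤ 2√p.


Affine points = {(3, 3), (3, 14), (5, 5), (5, 12), (7, 5), (7, 12), (8, 0), (10, 7), (10, 10), (11, 4), (11, 13), (12, 7), (12, 10), (13, 1), (13, 16), (15, 3), (15, 14), (16, 3), (16, 14)}; affine count = 19; |E(F_17)| = 20.

Discriminant check: Δ ∝ 4a³ + 27b² = 4·10³ + 27·3² = 4·1000 + 27·9 ≡ 10 (mod 17). Nonzero ⇒ E is nonsingular.
For each x ∈ F_17, compute rhs = x³ + 10·x + 3 mod 17, then count y ∈ F_17 with y² ≡ rhs.
  x = 0: rhs = 3, matching y values: none (0 points).
  x = 1: rhs = 14, matching y values: none (0 points).
  x = 2: rhs = 14, matching y values: none (0 points).
  x = 3: rhs = 9, matching y values: 3, 14 (2 points).
  x = 4: rhs = 5, matching y values: none (0 points).
  x = 5: rhs = 8, matching y values: 5, 12 (2 points).
  x = 6: rhs = 7, matching y values: none (0 points).
  x = 7: rhs = 8, matching y values: 5, 12 (2 points).
  x = 8: rhs = 0, matching y values: 0 (1 points).
  x = 9: rhs = 6, matching y values: none (0 points).
  x = 10: rhs = 15, matching y values: 7, 10 (2 points).
  x = 11: rhs = 16, matching y values: 4, 13 (2 points).
  x = 12: rhs = 15, matching y values: 7, 10 (2 points).
  x = 13: rhs = 1, matching y values: 1, 16 (2 points).
  x = 14: rhs = 14, matching y values: none (0 points).
  x = 15: rhs = 9, matching y values: 3, 14 (2 points).
  x = 16: rhs = 9, matching y values: 3, 14 (2 points).
Total affine count: 19.
Full point count |E(F_17)| = 19 + 1 = 20.
Hasse bound: |20 − (17+1)| = |2| = 2 ≤ 2√17 ≈ 8.2462 ✓.


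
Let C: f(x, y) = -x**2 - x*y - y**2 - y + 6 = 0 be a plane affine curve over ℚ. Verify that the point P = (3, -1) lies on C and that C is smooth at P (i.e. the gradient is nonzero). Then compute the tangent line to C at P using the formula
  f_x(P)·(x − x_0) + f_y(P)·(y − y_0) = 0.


Tangent line at P: -5*x - 2*y + 13 = 0.

Step 1: f(3, -1) = 0, so P lies on C.
Step 2: partial derivatives
  f_x(x, y) = -2*x - y, f_y(x, y) = -x - 2*y - 1.
  f_x(P) = -5, f_y(P) = -2 (gradient nonzero, so P is smooth).
Step 3: tangent line at P: -5·(x − 3) + -2·(y − -1) = 0.
Expanding: -5*x - 2*y + 13 = 0.


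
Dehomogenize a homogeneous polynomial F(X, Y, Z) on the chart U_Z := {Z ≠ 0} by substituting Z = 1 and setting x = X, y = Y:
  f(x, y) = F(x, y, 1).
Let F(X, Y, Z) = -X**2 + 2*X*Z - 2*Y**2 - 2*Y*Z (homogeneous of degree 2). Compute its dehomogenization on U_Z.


f(x, y) = -x**2 + 2*x - 2*y**2 - 2*y

On U_Z we set Z = 1. Each monomial c·X^i·Y^j·Z^k in F becomes c·x^i·y^j·1^k = c·x^i·y^j.
Substituting Z = 1: F(X, Y, 1) = -x**2 + 2*x - 2*y**2 - 2*y.
Note: deg(f) ≤ deg(F) = 2; strict inequality happens when F is divisible by Z (lost terms).


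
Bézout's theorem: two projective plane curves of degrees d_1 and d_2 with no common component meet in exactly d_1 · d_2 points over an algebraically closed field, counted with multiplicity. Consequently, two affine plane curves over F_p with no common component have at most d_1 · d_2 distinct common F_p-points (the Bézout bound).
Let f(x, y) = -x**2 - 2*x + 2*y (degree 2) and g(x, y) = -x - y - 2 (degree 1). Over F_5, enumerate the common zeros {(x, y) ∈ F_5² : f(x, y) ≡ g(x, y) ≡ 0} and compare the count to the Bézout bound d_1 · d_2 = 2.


Common zeros: {(3, 0)}; count = 1; Bézout bound = 2.

deg(f) = 2, deg(g) = 1, so Bézout bound = 2.
Scan x ∈ F_5. For each x, list the y ∈ F_5 with f(x, y) ≡ 0 and those with g(x, y) ≡ 0 (mod 5); the common zeros in that column are the intersection.
  x = 0: f ≡ 0 at y ∈ {0}; g ≡ 0 at y ∈ {3}; common: ∅.
  x = 1: f ≡ 0 at y ∈ {4}; g ≡ 0 at y ∈ {2}; common: ∅.
  x = 2: f ≡ 0 at y ∈ {4}; g ≡ 0 at y ∈ {1}; common: ∅.
  x = 3: f ≡ 0 at y ∈ {0}; g ≡ 0 at y ∈ {0}; common: {0}.
  x = 4: f ≡ 0 at y ∈ {2}; g ≡ 0 at y ∈ {4}; common: ∅.
Collecting: common zeros = {(3, 0)}, so the count is 1.
Comparison with the Bézout bound: 1 ≤ 2 = deg(f)·deg(g), as expected for curves with no common component (the affine F_5-count falls short of the bound because intersections may lie at infinity, over extension fields, or carry multiplicity).


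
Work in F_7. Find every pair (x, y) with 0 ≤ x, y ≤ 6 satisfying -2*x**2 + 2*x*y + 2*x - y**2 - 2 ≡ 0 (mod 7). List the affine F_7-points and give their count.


Affine F_7-points: {(3, 0), (3, 6), (4, 2), (4, 6), (5, 0), (5, 3), (6, 2), (6, 3)}; count = 8.

For each of the 49 pairs (x, y) ∈ F_7², evaluate f(x, y) mod 7. Record the zeros.
  x = 0: [0↦5, 1↦4, 2↦1, 3↦3, 4↦3, 5↦1, 6↦4]  zeros at y ∈ ∅
  x = 1: [0↦5, 1↦6, 2↦5, 3↦2, 4↦4, 5↦4, 6↦2]  zeros at y ∈ ∅
  x = 2: [0↦1, 1↦4, 2↦5, 3↦4, 4↦1, 5↦3, 6↦3]  zeros at y ∈ ∅
  x = 3: [0↦0, 1↦5, 2↦1, 3↦2, 4↦1, 5↦5, 6↦0]  zeros at y ∈ {0, 6}
  x = 4: [0↦2, 1↦2, 2↦0, 3↦3, 4↦4, 5↦3, 6↦0]  zeros at y ∈ {2, 6}
  x = 5: [0↦0, 1↦2, 2↦2, 3↦0, 4↦3, 5↦4, 6↦3]  zeros at y ∈ {0, 3}
  x = 6: [0↦1, 1↦5, 2↦0, 3↦0, 4↦5, 5↦1, 6↦2]  zeros at y ∈ {2, 3}
Collecting zeros: affine points = {(3, 0), (3, 6), (4, 2), (4, 6), (5, 0), (5, 3), (6, 2), (6, 3)}.
Total count |C(F_7)_aff| = 8.


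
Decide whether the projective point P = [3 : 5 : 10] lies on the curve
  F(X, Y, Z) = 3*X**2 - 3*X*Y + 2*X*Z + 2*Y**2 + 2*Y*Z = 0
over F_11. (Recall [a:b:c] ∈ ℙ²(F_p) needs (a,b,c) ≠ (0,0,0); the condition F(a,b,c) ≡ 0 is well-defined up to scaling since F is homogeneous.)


F(3,5,10) ≡ 5 (mod 11); P is NOT on the curve.

Evaluate F(3, 5, 10) term-by-term (mod 11).
  3*X**2 ↦ 3·9·1·1 = 27
  -3*X*Y ↦ -3·3·5·1 = -45
  2*X*Z ↦ 2·3·1·10 = 60
  2*Y**2 ↦ 2·1·25·1 = 50
  2*Y*Z ↦ 2·1·5·10 = 100
Sum: F(3, 5, 10) = (27) + (-45) + (60) + (50) + (100) = 192.
Reducing mod 11: 192 ≡ 5 (mod 11).
Since F(a, b, c) ≡ 5 ≠ 0 (mod 11), P does NOT lie on the curve.


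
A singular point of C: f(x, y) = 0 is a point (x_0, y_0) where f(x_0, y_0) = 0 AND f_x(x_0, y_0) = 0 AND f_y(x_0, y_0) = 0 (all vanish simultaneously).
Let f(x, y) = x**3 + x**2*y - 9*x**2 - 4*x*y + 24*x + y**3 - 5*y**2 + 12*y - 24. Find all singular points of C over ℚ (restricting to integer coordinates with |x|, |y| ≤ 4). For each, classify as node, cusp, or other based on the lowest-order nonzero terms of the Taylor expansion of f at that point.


Singular points: {(2, 2)}; classification: node.

Compute partial derivatives:
  f_x = 3*x**2 + 2*x*y - 18*x - 4*y + 24.
  f_y = x**2 - 4*x + 3*y**2 - 10*y + 12.
Scan x_0 ∈ {−4, ..., 4}. For each x_0, f_y(x_0, y) is a polynomial in y; find its integer roots y ∈ {−4, ..., 4}, then test f_x and f at those candidates.
  x = -4: f_y(-4, y) = 3*y**2 - 10*y + 44; no integer root y with |y| ≤ 4.
  x = -3: f_y(-3, y) = 3*y**2 - 10*y + 33; no integer root y with |y| ≤ 4.
  x = -2: f_y(-2, y) = 3*y**2 - 10*y + 24; no integer root y with |y| ≤ 4.
  x = -1: f_y(-1, y) = 3*y**2 - 10*y + 17; no integer root y with |y| ≤ 4.
  x = 0: f_y(0, y) = 3*y**2 - 10*y + 12; no integer root y with |y| ≤ 4.
  x = 1: f_y(1, y) = 3*y**2 - 10*y + 9; no integer root y with |y| ≤ 4.
  x = 2: f_y(2, y) = 3*y**2 - 10*y + 8; vanishes at y ∈ {2}. (2, 2): f_x = 0, f = 0 — SINGULAR.
  x = 3: f_y(3, y) = 3*y**2 - 10*y + 9; no integer root y with |y| ≤ 4.
  x = 4: f_y(4, y) = 3*y**2 - 10*y + 12; no integer root y with |y| ≤ 4.
Only singular point on the grid: (2, 2).
Classify: substitute x = 2 + u, y = 2 + v and expand: f = u**3 + u**2*v - u**2 + v**3 + v**2.
No constant or linear terms (consistent with a singular point). Quadratic part: -u**2 + v**2. Cubic part: u**3 + u**2*v + v**3.
The quadratic part v**2 - u**2 = (v − u)(v + u) splits into two distinct linear factors, so there are two distinct tangent lines y − 2 = ±(x − 2) — this is a node (ordinary double point).
Classification: node.


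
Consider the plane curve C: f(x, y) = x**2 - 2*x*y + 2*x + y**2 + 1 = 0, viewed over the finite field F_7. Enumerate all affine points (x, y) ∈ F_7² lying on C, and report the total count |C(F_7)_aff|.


Affine F_7-points: {(1, 3), (1, 6), (2, 5), (2, 6), (3, 3), (6, 0), (6, 5)}; count = 7.

For each of the 49 pairs (x, y) ∈ F_7², evaluate f(x, y) mod 7. Record the zeros.
  x = 0: [0↦1, 1↦2, 2↦5, 3↦3, 4↦3, 5↦5, 6↦2]  zeros at y ∈ ∅
  x = 1: [0↦4, 1↦3, 2↦4, 3↦0, 4↦5, 5↦5, 6↦0]  zeros at y ∈ {3, 6}
  x = 2: [0↦2, 1↦6, 2↦5, 3↦6, 4↦2, 5↦0, 6↦0]  zeros at y ∈ {5, 6}
  x = 3: [0↦2, 1↦4, 2↦1, 3↦0, 4↦1, 5↦4, 6↦2]  zeros at y ∈ {3}
  x = 4: [0↦4, 1↦4, 2↦6, 3↦3, 4↦2, 5↦3, 6↦6]  zeros at y ∈ ∅
  x = 5: [0↦1, 1↦6, 2↦6, 3↦1, 4↦5, 5↦4, 6↦5]  zeros at y ∈ ∅
  x = 6: [0↦0, 1↦3, 2↦1, 3↦1, 4↦3, 5↦0, 6↦6]  zeros at y ∈ {0, 5}
Collecting zeros: affine points = {(1, 3), (1, 6), (2, 5), (2, 6), (3, 3), (6, 0), (6, 5)}.
Total count |C(F_7)_aff| = 7.


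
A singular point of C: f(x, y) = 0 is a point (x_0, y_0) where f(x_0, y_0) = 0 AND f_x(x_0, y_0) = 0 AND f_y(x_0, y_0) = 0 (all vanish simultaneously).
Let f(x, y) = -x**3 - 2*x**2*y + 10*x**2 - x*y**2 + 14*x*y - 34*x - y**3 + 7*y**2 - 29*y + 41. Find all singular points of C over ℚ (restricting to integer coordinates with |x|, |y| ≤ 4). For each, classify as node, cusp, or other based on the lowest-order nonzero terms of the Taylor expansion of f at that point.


Singular points: {(3, 1)}; classification: node.

Compute partial derivatives:
  f_x = -3*x**2 - 4*x*y + 20*x - y**2 + 14*y - 34.
  f_y = -2*x**2 - 2*x*y + 14*x - 3*y**2 + 14*y - 29.
Scan x_0 ∈ {−4, ..., 4}. For each x_0, f_y(x_0, y) is a polynomial in y; find its integer roots y ∈ {−4, ..., 4}, then test f_x and f at those candidates.
  x = -4: f_y(-4, y) = -3*y**2 + 22*y - 117; no integer root y with |y| ≤ 4.
  x = -3: f_y(-3, y) = -3*y**2 + 20*y - 89; no integer root y with |y| ≤ 4.
  x = -2: f_y(-2, y) = -3*y**2 + 18*y - 65; no integer root y with |y| ≤ 4.
  x = -1: f_y(-1, y) = -3*y**2 + 16*y - 45; no integer root y with |y| ≤ 4.
  x = 0: f_y(0, y) = -3*y**2 + 14*y - 29; no integer root y with |y| ≤ 4.
  x = 1: f_y(1, y) = -3*y**2 + 12*y - 17; no integer root y with |y| ≤ 4.
  x = 2: f_y(2, y) = -3*y**2 + 10*y - 9; no integer root y with |y| ≤ 4.
  x = 3: f_y(3, y) = -3*y**2 + 8*y - 5; vanishes at y ∈ {1}. (3, 1): f_x = 0, f = 0 — SINGULAR.
  x = 4: f_y(4, y) = -3*y**2 + 6*y - 5; no integer root y with |y| ≤ 4.
Only singular point on the grid: (3, 1).
Classify: substitute x = 3 + u, y = 1 + v and expand: f = -u**3 - 2*u**2*v - u**2 - u*v**2 - v**3 + v**2.
No constant or linear terms (consistent with a singular point). Quadratic part: -u**2 + v**2. Cubic part: -u**3 - 2*u**2*v - u*v**2 - v**3.
The quadratic part v**2 - u**2 = (v − u)(v + u) splits into two distinct linear factors, so there are two distinct tangent lines y − 1 = ±(x − 3) — this is a node (ordinary double point).
Classification: node.


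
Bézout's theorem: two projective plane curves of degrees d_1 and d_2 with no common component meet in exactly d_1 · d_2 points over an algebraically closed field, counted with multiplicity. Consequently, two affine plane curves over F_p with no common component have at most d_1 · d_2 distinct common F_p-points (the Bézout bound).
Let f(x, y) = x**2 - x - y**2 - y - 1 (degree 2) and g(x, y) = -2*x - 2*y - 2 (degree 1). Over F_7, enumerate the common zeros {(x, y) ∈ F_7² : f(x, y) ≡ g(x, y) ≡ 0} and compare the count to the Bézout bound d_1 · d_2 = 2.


Common zeros: {(3, 3)}; count = 1; Bézout bound = 2.

deg(f) = 2, deg(g) = 1, so Bézout bound = 2.
Scan x ∈ F_7. For each x, list the y ∈ F_7 with f(x, y) ≡ 0 and those with g(x, y) ≡ 0 (mod 7); the common zeros in that column are the intersection.
  x = 0: f ≡ 0 at y ∈ {2, 4}; g ≡ 0 at y ∈ {6}; common: ∅.
  x = 1: f ≡ 0 at y ∈ {2, 4}; g ≡ 0 at y ∈ {5}; common: ∅.
  x = 2: f ≡ 0 at y ∈ ∅; g ≡ 0 at y ∈ {4}; common: ∅.
  x = 3: f ≡ 0 at y ∈ {3}; g ≡ 0 at y ∈ {3}; common: {3}.
  x = 4: f ≡ 0 at y ∈ ∅; g ≡ 0 at y ∈ {2}; common: ∅.
  x = 5: f ≡ 0 at y ∈ {3}; g ≡ 0 at y ∈ {1}; common: ∅.
  x = 6: f ≡ 0 at y ∈ ∅; g ≡ 0 at y ∈ {0}; common: ∅.
Collecting: common zeros = {(3, 3)}, so the count is 1.
Comparison with the Bézout bound: 1 ≤ 2 = deg(f)·deg(g), as expected for curves with no common component (the affine F_7-count falls short of the bound because intersections may lie at infinity, over extension fields, or carry multiplicity).


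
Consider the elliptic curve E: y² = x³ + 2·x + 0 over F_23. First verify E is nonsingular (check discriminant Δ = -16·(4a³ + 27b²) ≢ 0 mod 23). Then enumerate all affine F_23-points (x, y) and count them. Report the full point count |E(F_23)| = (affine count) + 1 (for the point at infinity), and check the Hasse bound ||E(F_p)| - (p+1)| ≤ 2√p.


Affine points = {(0, 0), (1, 7), (1, 16), (2, 9), (2, 14), (4, 7), (4, 16), (7, 9), (7, 14), (10, 10), (10, 13), (12, 2), (12, 21), (14, 9), (14, 14), (15, 1), (15, 22), (17, 5), (17, 18), (18, 7), (18, 16), (20, 6), (20, 17)}; affine count = 23; |E(F_23)| = 24.

Discriminant check: Δ ∝ 4a³ + 27b² = 4·2³ + 27·0² = 4·8 + 27·0 ≡ 9 (mod 23). Nonzero ⇒ E is nonsingular.
For each x ∈ F_23, compute rhs = x³ + 2·x + 0 mod 23, then count y ∈ F_23 with y² ≡ rhs.
  x = 0: rhs = 0, matching y values: 0 (1 points).
  x = 1: rhs = 3, matching y values: 7, 16 (2 points).
  x = 2: rhs = 12, matching y values: 9, 14 (2 points).
  x = 3: rhs = 10, matching y values: none (0 points).
  x = 4: rhs = 3, matching y values: 7, 16 (2 points).
  x = 5: rhs = 20, matching y values: none (0 points).
  x = 6: rhs = 21, matching y values: none (0 points).
  x = 7: rhs = 12, matching y values: 9, 14 (2 points).
  x = 8: rhs = 22, matching y values: none (0 points).
  x = 9: rhs = 11, matching y values: none (0 points).
  x = 10: rhs = 8, matching y values: 10, 13 (2 points).
  x = 11: rhs = 19, matching y values: none (0 points).
  x = 12: rhs = 4, matching y values: 2, 21 (2 points).
  x = 13: rhs = 15, matching y values: none (0 points).
  x = 14: rhs = 12, matching y values: 9, 14 (2 points).
  x = 15: rhs = 1, matching y values: 1, 22 (2 points).
  x = 16: rhs = 11, matching y values: none (0 points).
  x = 17: rhs = 2, matching y values: 5, 18 (2 points).
  x = 18: rhs = 3, matching y values: 7, 16 (2 points).
  x = 19: rhs = 20, matching y values: none (0 points).
  x = 20: rhs = 13, matching y values: 6, 17 (2 points).
  x = 21: rhs = 11, matching y values: none (0 points).
  x = 22: rhs = 20, matching y values: none (0 points).
Total affine count: 23.
Full point count |E(F_23)| = 23 + 1 = 24.
Hasse bound: |24 − (23+1)| = |0| = 0 ≤ 2√23 ≈ 9.5917 ✓.


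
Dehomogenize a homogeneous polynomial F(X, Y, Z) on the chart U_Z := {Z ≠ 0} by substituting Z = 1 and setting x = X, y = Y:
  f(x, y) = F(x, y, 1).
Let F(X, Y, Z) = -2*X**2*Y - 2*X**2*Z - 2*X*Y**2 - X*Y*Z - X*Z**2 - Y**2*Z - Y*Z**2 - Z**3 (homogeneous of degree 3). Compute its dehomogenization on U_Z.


f(x, y) = -2*x**2*y - 2*x**2 - 2*x*y**2 - x*y - x - y**2 - y - 1

On U_Z we set Z = 1. Each monomial c·X^i·Y^j·Z^k in F becomes c·x^i·y^j·1^k = c·x^i·y^j.
Substituting Z = 1: F(X, Y, 1) = -2*x**2*y - 2*x**2 - 2*x*y**2 - x*y - x - y**2 - y - 1.
Note: deg(f) ≤ deg(F) = 3; strict inequality happens when F is divisible by Z (lost terms).


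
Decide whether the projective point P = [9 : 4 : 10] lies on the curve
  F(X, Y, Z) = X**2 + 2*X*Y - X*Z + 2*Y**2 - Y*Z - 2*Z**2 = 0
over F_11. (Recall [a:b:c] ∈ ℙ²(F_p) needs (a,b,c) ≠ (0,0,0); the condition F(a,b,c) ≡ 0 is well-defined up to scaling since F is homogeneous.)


F(9,4,10) ≡ 9 (mod 11); P is NOT on the curve.

Evaluate F(9, 4, 10) term-by-term (mod 11).
  X**2 ↦ 1·81·1·1 = 81
  2*X*Y ↦ 2·9·4·1 = 72
  -X*Z ↦ -1·9·1·10 = -90
  2*Y**2 ↦ 2·1·16·1 = 32
  -Y*Z ↦ -1·1·4·10 = -40
  -2*Z**2 ↦ -2·1·1·100 = -200
Sum: F(9, 4, 10) = (81) + (72) + (-90) + (32) + (-40) + (-200) = -145.
Reducing mod 11: -145 ≡ 9 (mod 11).
Since F(a, b, c) ≡ 9 ≠ 0 (mod 11), P does NOT lie on the curve.


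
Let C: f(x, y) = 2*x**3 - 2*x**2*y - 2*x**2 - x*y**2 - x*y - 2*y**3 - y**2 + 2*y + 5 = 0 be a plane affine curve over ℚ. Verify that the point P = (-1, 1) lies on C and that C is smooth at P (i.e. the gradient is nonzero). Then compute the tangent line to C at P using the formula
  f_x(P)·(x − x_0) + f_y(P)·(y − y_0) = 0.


Tangent line at P: 12*x - 5*y + 17 = 0.

Step 1: f(-1, 1) = 0, so P lies on C.
Step 2: partial derivatives
  f_x(x, y) = 6*x**2 - 4*x*y - 4*x - y**2 - y, f_y(x, y) = -2*x**2 - 2*x*y - x - 6*y**2 - 2*y + 2.
  f_x(P) = 12, f_y(P) = -5 (gradient nonzero, so P is smooth).
Step 3: tangent line at P: 12·(x − -1) + -5·(y − 1) = 0.
Expanding: 12*x - 5*y + 17 = 0.


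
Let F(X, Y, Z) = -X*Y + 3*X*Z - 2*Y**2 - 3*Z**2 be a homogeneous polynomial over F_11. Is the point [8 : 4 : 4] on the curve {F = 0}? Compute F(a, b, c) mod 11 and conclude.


F(8,4,4) ≡ 6 (mod 11); P is NOT on the curve.

Evaluate F(8, 4, 4) term-by-term (mod 11).
  -X*Y ↦ -1·8·4·1 = -32
  3*X*Z ↦ 3·8·1·4 = 96
  -2*Y**2 ↦ -2·1·16·1 = -32
  -3*Z**2 ↦ -3·1·1·16 = -48
Sum: F(8, 4, 4) = (-32) + (96) + (-32) + (-48) = -16.
Reducing mod 11: -16 ≡ 6 (mod 11).
Since F(a, b, c) ≡ 6 ≠ 0 (mod 11), P does NOT lie on the curve.


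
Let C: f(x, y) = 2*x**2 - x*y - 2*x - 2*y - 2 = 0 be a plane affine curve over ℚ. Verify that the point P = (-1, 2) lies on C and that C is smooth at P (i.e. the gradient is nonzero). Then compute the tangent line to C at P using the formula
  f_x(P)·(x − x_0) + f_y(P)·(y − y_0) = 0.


Tangent line at P: -8*x - y - 6 = 0.

Step 1: f(-1, 2) = 0, so P lies on C.
Step 2: partial derivatives
  f_x(x, y) = 4*x - y - 2, f_y(x, y) = -x - 2.
  f_x(P) = -8, f_y(P) = -1 (gradient nonzero, so P is smooth).
Step 3: tangent line at P: -8·(x − -1) + -1·(y − 2) = 0.
Expanding: -8*x - y - 6 = 0.


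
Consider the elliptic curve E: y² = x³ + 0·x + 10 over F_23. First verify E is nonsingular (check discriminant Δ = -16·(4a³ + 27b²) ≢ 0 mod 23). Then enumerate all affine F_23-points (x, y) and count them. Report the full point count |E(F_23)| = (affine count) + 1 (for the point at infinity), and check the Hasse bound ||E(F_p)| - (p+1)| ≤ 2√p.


Affine points = {(2, 8), (2, 15), (7, 10), (7, 13), (8, 4), (8, 19), (9, 7), (9, 16), (12, 6), (12, 17), (15, 2), (15, 21), (16, 9), (16, 14), (17, 1), (17, 22), (18, 0), (20, 11), (20, 12), (21, 5), (21, 18), (22, 3), (22, 20)}; affine count = 23; |E(F_23)| = 24.

Discriminant check: Δ ∝ 4a³ + 27b² = 4·0³ + 27·10² = 4·0 + 27·100 ≡ 9 (mod 23). Nonzero ⇒ E is nonsingular.
For each x ∈ F_23, compute rhs = x³ + 0·x + 10 mod 23, then count y ∈ F_23 with y² ≡ rhs.
  x = 0: rhs = 10, matching y values: none (0 points).
  x = 1: rhs = 11, matching y values: none (0 points).
  x = 2: rhs = 18, matching y values: 8, 15 (2 points).
  x = 3: rhs = 14, matching y values: none (0 points).
  x = 4: rhs = 5, matching y values: none (0 points).
  x = 5: rhs = 20, matching y values: none (0 points).
  x = 6: rhs = 19, matching y values: none (0 points).
  x = 7: rhs = 8, matching y values: 10, 13 (2 points).
  x = 8: rhs = 16, matching y values: 4, 19 (2 points).
  x = 9: rhs = 3, matching y values: 7, 16 (2 points).
  x = 10: rhs = 21, matching y values: none (0 points).
  x = 11: rhs = 7, matching y values: none (0 points).
  x = 12: rhs = 13, matching y values: 6, 17 (2 points).
  x = 13: rhs = 22, matching y values: none (0 points).
  x = 14: rhs = 17, matching y values: none (0 points).
  x = 15: rhs = 4, matching y values: 2, 21 (2 points).
  x = 16: rhs = 12, matching y values: 9, 14 (2 points).
  x = 17: rhs = 1, matching y values: 1, 22 (2 points).
  x = 18: rhs = 0, matching y values: 0 (1 points).
  x = 19: rhs = 15, matching y values: none (0 points).
  x = 20: rhs = 6, matching y values: 11, 12 (2 points).
  x = 21: rhs = 2, matching y values: 5, 18 (2 points).
  x = 22: rhs = 9, matching y values: 3, 20 (2 points).
Total affine count: 23.
Full point count |E(F_23)| = 23 + 1 = 24.
Hasse bound: |24 − (23+1)| = |0| = 0 ≤ 2√23 ≈ 9.5917 ✓.


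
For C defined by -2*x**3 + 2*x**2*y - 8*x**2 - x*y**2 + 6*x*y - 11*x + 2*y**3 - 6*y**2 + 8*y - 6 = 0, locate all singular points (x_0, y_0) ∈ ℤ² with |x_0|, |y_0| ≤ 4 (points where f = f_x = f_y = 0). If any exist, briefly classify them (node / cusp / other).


Singular points: {(-1, 1)}; classification: cusp.

Compute partial derivatives:
  f_x = -6*x**2 + 4*x*y - 16*x - y**2 + 6*y - 11.
  f_y = 2*x**2 - 2*x*y + 6*x + 6*y**2 - 12*y + 8.
Scan x_0 ∈ {−4, ..., 4}. For each x_0, f_y(x_0, y) is a polynomial in y; find its integer roots y ∈ {−4, ..., 4}, then test f_x and f at those candidates.
  x = -4: f_y(-4, y) = 6*y**2 - 4*y + 16; no integer root y with |y| ≤ 4.
  x = -3: f_y(-3, y) = 6*y**2 - 6*y + 8; no integer root y with |y| ≤ 4.
  x = -2: f_y(-2, y) = 6*y**2 - 8*y + 4; no integer root y with |y| ≤ 4.
  x = -1: f_y(-1, y) = 6*y**2 - 10*y + 4; vanishes at y ∈ {1}. (-1, 1): f_x = 0, f = 0 — SINGULAR.
  x = 0: f_y(0, y) = 6*y**2 - 12*y + 8; no integer root y with |y| ≤ 4.
  x = 1: f_y(1, y) = 6*y**2 - 14*y + 16; no integer root y with |y| ≤ 4.
  x = 2: f_y(2, y) = 6*y**2 - 16*y + 28; no integer root y with |y| ≤ 4.
  x = 3: f_y(3, y) = 6*y**2 - 18*y + 44; no integer root y with |y| ≤ 4.
  x = 4: f_y(4, y) = 6*y**2 - 20*y + 64; no integer root y with |y| ≤ 4.
Only singular point on the grid: (-1, 1).
Classify: substitute x = -1 + u, y = 1 + v and expand: f = -2*u**3 + 2*u**2*v - u*v**2 + 2*v**3 + v**2.
No constant or linear terms (consistent with a singular point). Quadratic part: v**2. Cubic part: -2*u**3 + 2*u**2*v - u*v**2 + 2*v**3.
The quadratic part v**2 is a perfect square, so there is a single (double) tangent line v = 0, i.e. y = 1. Restricting the cubic part to that line (v = 0) leaves -2*u**3 ≠ 0, so f is not divisible by v and the branch is v² ≈ 2*u**3 to lowest order — this is a cusp.
Classification: cusp.


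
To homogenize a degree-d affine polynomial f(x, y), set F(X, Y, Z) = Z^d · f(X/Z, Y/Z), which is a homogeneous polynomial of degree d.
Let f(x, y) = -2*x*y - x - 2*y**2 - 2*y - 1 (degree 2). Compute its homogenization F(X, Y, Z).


F(X, Y, Z) = -2*X*Y - X*Z - 2*Y**2 - 2*Y*Z - Z**2

deg(f) = 2.
Substitute x = X/Z, y = Y/Z into f, then multiply by Z^2.
  monomial -2·x^1·y^1 ↦ -2·X^1·Y^1·Z^0.
  monomial -1·x^1·y^0 ↦ -1·X^1·Y^0·Z^1.
  monomial -2·x^0·y^2 ↦ -2·X^0·Y^2·Z^0.
  monomial -2·x^0·y^1 ↦ -2·X^0·Y^1·Z^1.
  monomial -1·x^0·y^0 ↦ -1·X^0·Y^0·Z^2.
Collecting: F(X, Y, Z) = -2*X*Y - X*Z - 2*Y**2 - 2*Y*Z - Z**2.


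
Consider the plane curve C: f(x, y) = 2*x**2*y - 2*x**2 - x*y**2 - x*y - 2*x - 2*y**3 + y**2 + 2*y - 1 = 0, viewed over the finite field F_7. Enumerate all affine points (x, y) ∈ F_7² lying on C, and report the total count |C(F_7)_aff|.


Affine F_7-points: {(0, 1), (0, 4), (0, 6), (3, 6), (6, 4)}; count = 5.

For each of the 49 pairs (x, y) ∈ F_7², evaluate f(x, y) mod 7. Record the zeros.
  x = 0: [0↦6, 1↦0, 2↦5, 3↦2, 4↦0, 5↦1, 6↦0]  zeros at y ∈ {1, 4, 6}
  x = 1: [0↦2, 1↦3, 2↦6, 3↦6, 4↦5, 5↦5, 6↦1]  zeros at y ∈ ∅
  x = 2: [0↦1, 1↦6, 2↦4, 3↦4, 4↦1, 5↦4, 6↦1]  zeros at y ∈ ∅
  x = 3: [0↦3, 1↦2, 2↦6, 3↦3, 4↦2, 5↦5, 6↦0]  zeros at y ∈ {6}
  x = 4: [0↦1, 1↦5, 2↦5, 3↦3, 4↦1, 5↦1, 6↦5]  zeros at y ∈ ∅
  x = 5: [0↦2, 1↦1, 2↦1, 3↦4, 4↦5, 5↦6, 6↦2]  zeros at y ∈ ∅
  x = 6: [0↦6, 1↦4, 2↦1, 3↦6, 4↦0, 5↦6, 6↦5]  zeros at y ∈ {4}
Collecting zeros: affine points = {(0, 1), (0, 4), (0, 6), (3, 6), (6, 4)}.
Total count |C(F_7)_aff| = 5.


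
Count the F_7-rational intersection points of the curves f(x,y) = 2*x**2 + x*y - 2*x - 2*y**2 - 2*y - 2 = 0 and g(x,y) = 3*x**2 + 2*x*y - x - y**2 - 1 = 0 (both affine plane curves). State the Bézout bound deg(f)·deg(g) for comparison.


Common zeros: {(3, 5), (6, 4)}; count = 2; Bézout bound = 4.

deg(f) = 2, deg(g) = 2, so Bézout bound = 4.
Scan x ∈ F_7. For each x, list the y ∈ F_7 with f(x, y) ≡ 0 and those with g(x, y) ≡ 0 (mod 7); the common zeros in that column are the intersection.
  x = 0: f ≡ 0 at y ∈ {2, 4}; g ≡ 0 at y ∈ ∅; common: ∅.
  x = 1: f ≡ 0 at y ∈ ∅; g ≡ 0 at y ∈ {4, 5}; common: ∅.
  x = 2: f ≡ 0 at y ∈ {1, 6}; g ≡ 0 at y ∈ ∅; common: ∅.
  x = 3: f ≡ 0 at y ∈ {5, 6}; g ≡ 0 at y ∈ {1, 5}; common: {5}.
  x = 4: f ≡ 0 at y ∈ ∅; g ≡ 0 at y ∈ ∅; common: ∅.
  x = 5: f ≡ 0 at y ∈ ∅; g ≡ 0 at y ∈ ∅; common: ∅.
  x = 6: f ≡ 0 at y ∈ {4, 5}; g ≡ 0 at y ∈ {1, 4}; common: {4}.
Collecting: common zeros = {(3, 5), (6, 4)}, so the count is 2.
Comparison with the Bézout bound: 2 ≤ 4 = deg(f)·deg(g), as expected for curves with no common component (the affine F_7-count falls short of the bound because intersections may lie at infinity, over extension fields, or carry multiplicity).


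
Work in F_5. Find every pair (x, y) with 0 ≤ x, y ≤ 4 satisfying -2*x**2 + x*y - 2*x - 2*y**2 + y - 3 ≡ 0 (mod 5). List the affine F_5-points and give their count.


Affine F_5-points: {(2, 0), (2, 4), (3, 1), (4, 1), (4, 4)}; count = 5.

For each of the 25 pairs (x, y) ∈ F_5², evaluate f(x, y) mod 5. Record the zeros.
  x = 0: [0↦2, 1↦1, 2↦1, 3↦2, 4↦4]  zeros at y ∈ ∅
  x = 1: [0↦3, 1↦3, 2↦4, 3↦1, 4↦4]  zeros at y ∈ ∅
  x = 2: [0↦0, 1↦1, 2↦3, 3↦1, 4↦0]  zeros at y ∈ {0, 4}
  x = 3: [0↦3, 1↦0, 2↦3, 3↦2, 4↦2]  zeros at y ∈ {1}
  x = 4: [0↦2, 1↦0, 2↦4, 3↦4, 4↦0]  zeros at y ∈ {1, 4}
Collecting zeros: affine points = {(2, 0), (2, 4), (3, 1), (4, 1), (4, 4)}.
Total count |C(F_5)_aff| = 5.


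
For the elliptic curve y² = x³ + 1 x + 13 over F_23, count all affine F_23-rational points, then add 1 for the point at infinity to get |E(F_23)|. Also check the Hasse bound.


Affine points = {(0, 6), (0, 17), (2, 0), (4, 9), (4, 14), (7, 8), (7, 15), (8, 2), (8, 21), (16, 10), (16, 13), (20, 11), (20, 12), (21, 7), (21, 16)}; affine count = 15; |E(F_23)| = 16.

Discriminant check: Δ ∝ 4a³ + 27b² = 4·1³ + 27·13² = 4·1 + 27·169 ≡ 13 (mod 23). Nonzero ⇒ E is nonsingular.
For each x ∈ F_23, compute rhs = x³ + 1·x + 13 mod 23, then count y ∈ F_23 with y² ≡ rhs.
  x = 0: rhs = 13, matching y values: 6, 17 (2 points).
  x = 1: rhs = 15, matching y values: none (0 points).
  x = 2: rhs = 0, matching y values: 0 (1 points).
  x = 3: rhs = 20, matching y values: none (0 points).
  x = 4: rhs = 12, matching y values: 9, 14 (2 points).
  x = 5: rhs = 5, matching y values: none (0 points).
  x = 6: rhs = 5, matching y values: none (0 points).
  x = 7: rhs = 18, matching y values: 8, 15 (2 points).
  x = 8: rhs = 4, matching y values: 2, 21 (2 points).
  x = 9: rhs = 15, matching y values: none (0 points).
  x = 10: rhs = 11, matching y values: none (0 points).
  x = 11: rhs = 21, matching y values: none (0 points).
  x = 12: rhs = 5, matching y values: none (0 points).
  x = 13: rhs = 15, matching y values: none (0 points).
  x = 14: rhs = 11, matching y values: none (0 points).
  x = 15: rhs = 22, matching y values: none (0 points).
  x = 16: rhs = 8, matching y values: 10, 13 (2 points).
  x = 17: rhs = 21, matching y values: none (0 points).
  x = 18: rhs = 21, matching y values: none (0 points).
  x = 19: rhs = 14, matching y values: none (0 points).
  x = 20: rhs = 6, matching y values: 11, 12 (2 points).
  x = 21: rhs = 3, matching y values: 7, 16 (2 points).
  x = 22: rhs = 11, matching y values: none (0 points).
Total affine count: 15.
Full point count |E(F_23)| = 15 + 1 = 16.
Hasse bound: |16 − (23+1)| = |-8| = 8 ≤ 2√23 ≈ 9.5917 ✓.
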